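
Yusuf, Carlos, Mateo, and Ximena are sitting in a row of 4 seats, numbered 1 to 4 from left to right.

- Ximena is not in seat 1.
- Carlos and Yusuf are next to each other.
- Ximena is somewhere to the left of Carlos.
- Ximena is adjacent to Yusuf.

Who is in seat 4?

With clues 1–3, Mateo and Ximena are ruled out for seat 4.
With clues 1–4, Yusuf is ruled out for seat 4.
So seat 4 is Carlos.

Carlos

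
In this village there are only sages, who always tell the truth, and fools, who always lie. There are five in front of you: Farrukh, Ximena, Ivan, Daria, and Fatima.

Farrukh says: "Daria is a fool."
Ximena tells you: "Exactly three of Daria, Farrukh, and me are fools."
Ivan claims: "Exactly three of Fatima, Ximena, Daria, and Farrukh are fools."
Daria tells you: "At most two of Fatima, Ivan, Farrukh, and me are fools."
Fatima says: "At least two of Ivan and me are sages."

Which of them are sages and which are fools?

Consider Farrukh. Suppose Farrukh is a sage.
Then no assignment of the remaining roles makes every statement match its speaker's type — contradiction.
So Farrukh is a fool.
Consider Ximena. Suppose Ximena is a sage.
Then Ximena's own statement would have to be true, but it can't be — contradiction.
So Ximena is a fool.
Consider Ivan. Suppose Ivan is a fool.
Then no assignment of the remaining roles makes every statement match its speaker's type — contradiction.
So Ivan is a sage.
Consider Daria. Suppose Daria is a fool.
Then Farrukh's statement comes out true, contradicting Farrukh being a fool.
So Daria is a sage.
Consider Fatima. Suppose Fatima is a sage.
Then Ivan's statement comes out false, contradicting Ivan being a sage.
So Fatima is a fool.

Farrukh: fool, Ximena: fool, Ivan: sage, Daria: sage, Fatima: fool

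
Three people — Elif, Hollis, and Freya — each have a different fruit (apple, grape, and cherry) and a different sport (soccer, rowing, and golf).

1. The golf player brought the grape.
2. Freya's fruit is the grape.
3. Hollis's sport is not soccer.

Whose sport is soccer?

With clues 1–2, Freya is impossible for the one with sport soccer.
With clues 1–3, Hollis is impossible for the one with sport soccer.
That leaves Elif.

Elif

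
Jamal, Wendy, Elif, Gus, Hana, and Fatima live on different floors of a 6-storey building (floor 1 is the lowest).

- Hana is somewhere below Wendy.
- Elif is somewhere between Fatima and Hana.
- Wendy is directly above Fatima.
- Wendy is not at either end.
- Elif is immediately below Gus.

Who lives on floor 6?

Jamal

With clue 1, Hana is ruled out for floor 6.
With clues 1–2, Elif is ruled out for floor 6.
With clues 1–3, Fatima is ruled out for floor 6.
With clues 1–4, Wendy is ruled out for floor 6.
With clues 1–5, Gus is ruled out for floor 6.
So floor 6 is Jamal.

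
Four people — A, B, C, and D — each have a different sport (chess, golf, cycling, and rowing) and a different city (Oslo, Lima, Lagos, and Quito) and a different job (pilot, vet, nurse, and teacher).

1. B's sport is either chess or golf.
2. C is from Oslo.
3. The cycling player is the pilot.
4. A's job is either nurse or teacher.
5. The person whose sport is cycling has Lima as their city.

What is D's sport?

With clues 1–5, chess, golf, and rowing are impossible for D's sport.
That leaves cycling.

cycling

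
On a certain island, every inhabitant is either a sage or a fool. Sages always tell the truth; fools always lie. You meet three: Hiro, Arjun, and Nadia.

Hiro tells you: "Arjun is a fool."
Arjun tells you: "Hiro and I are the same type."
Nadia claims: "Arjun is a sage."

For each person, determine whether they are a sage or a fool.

Consider Hiro. Suppose Hiro is a fool.
Then whichever role Arjun has, Arjun's statement has the wrong truth value — contradiction.
So Hiro is a sage.
Consider Arjun. Suppose Arjun is a sage.
Then Hiro's statement comes out false, contradicting Hiro being a sage.
So Arjun is a fool.
With that fixed, Nadia's statement is false, so Nadia is a fool.

Hiro: sage, Arjun: fool, Nadia: fool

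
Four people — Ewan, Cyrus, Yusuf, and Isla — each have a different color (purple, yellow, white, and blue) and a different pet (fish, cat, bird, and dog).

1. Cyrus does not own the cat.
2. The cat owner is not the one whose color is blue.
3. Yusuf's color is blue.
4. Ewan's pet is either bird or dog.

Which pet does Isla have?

cat

With clues 1–4, bird, dog, and fish are impossible for Isla's pet.
That leaves cat.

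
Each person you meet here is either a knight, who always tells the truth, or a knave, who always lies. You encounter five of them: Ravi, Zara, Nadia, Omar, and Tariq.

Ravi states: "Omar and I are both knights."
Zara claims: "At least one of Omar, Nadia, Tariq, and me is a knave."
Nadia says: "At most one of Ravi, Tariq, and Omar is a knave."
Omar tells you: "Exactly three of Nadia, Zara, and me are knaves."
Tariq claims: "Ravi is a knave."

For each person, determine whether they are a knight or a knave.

Consider Ravi. Suppose Ravi is a knight.
Then no assignment of the remaining roles makes every statement match its speaker's type — contradiction.
So Ravi is a knave.
With that fixed, Tariq's statement is true, so Tariq is a knight.
Consider Zara. Suppose Zara is a knave.
Then Zara's own statement would have to be false, but it can't be — contradiction.
So Zara is a knight.
With that fixed, Omar's statement is false, so Omar is a knave.
With that fixed, Nadia's statement is false, so Nadia is a knave.

Ravi: knave, Zara: knight, Nadia: knave, Omar: knave, Tariq: knight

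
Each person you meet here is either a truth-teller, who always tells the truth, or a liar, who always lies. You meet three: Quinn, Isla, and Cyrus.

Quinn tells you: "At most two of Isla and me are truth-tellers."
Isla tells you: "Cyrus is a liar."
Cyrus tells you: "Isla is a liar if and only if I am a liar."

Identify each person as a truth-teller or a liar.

Regardless of anyone's role, Quinn's statement is true, so Quinn is a truth-teller.
Consider Isla. Suppose Isla is a liar.
Then whichever role Cyrus has, Cyrus's statement has the wrong truth value — contradiction.
So Isla is a truth-teller.
Consider Cyrus. Suppose Cyrus is a truth-teller.
Then Isla's statement comes out false, contradicting Isla being a truth-teller.
So Cyrus is a liar.

Quinn: truth-teller, Isla: truth-teller, Cyrus: liar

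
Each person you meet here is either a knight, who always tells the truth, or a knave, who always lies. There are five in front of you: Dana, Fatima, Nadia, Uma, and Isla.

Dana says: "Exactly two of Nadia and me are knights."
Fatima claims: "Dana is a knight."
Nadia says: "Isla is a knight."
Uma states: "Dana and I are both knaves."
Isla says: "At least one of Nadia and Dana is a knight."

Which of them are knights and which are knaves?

Consider Dana. Suppose Dana is a knave.
Then whichever role Uma has, Uma's statement has the wrong truth value — contradiction.
So Dana is a knight.
With that fixed, Fatima's statement is true, so Fatima is a knight.
With that fixed, Uma's statement is false, so Uma is a knave.
With that fixed, Isla's statement is true, so Isla is a knight.
With that fixed, Nadia's statement is true, so Nadia is a knight.

Dana: knight, Fatima: knight, Nadia: knight, Uma: knave, Isla: knight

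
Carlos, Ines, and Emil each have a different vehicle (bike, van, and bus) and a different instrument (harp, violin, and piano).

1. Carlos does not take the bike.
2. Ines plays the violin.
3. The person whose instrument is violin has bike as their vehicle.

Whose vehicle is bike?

Ines

Clue 1 rules out Carlos for the one with vehicle bike.
With clues 1–3, Emil is impossible for the one with vehicle bike.
That leaves Ines.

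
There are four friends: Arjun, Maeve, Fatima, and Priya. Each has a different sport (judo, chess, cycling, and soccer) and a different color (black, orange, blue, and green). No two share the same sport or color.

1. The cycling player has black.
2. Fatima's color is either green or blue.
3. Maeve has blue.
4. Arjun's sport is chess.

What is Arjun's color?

orange

With clues 1–3, blue and green are impossible for Arjun's color.
With clues 1–4, black is impossible for Arjun's color.
That leaves orange.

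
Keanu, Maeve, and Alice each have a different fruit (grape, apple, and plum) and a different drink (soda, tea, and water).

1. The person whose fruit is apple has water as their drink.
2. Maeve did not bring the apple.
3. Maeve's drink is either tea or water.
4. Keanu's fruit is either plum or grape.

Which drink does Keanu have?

soda

With clues 1–3, tea is impossible for Keanu's drink.
With clues 1–4, water is impossible for Keanu's drink.
That leaves soda.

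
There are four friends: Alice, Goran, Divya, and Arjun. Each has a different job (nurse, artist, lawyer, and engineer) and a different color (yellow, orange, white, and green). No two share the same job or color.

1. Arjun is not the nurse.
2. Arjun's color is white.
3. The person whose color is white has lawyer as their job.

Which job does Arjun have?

Clue 1 rules out nurse for Arjun's job.
With clues 1–3, artist and engineer are impossible for Arjun's job.
That leaves lawyer.

lawyer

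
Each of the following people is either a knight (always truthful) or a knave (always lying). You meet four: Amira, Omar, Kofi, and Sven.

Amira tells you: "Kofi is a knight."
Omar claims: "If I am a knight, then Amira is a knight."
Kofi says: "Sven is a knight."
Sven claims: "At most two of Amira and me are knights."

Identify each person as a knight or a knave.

Regardless of anyone's role, Sven's statement is true, so Sven is a knight.
With that fixed, Kofi's statement is true, so Kofi is a knight.
With that fixed, Amira's statement is true, so Amira is a knight.
With that fixed, Omar's statement is true, so Omar is a knight.

Amira: knight, Omar: knight, Kofi: knight, Sven: knight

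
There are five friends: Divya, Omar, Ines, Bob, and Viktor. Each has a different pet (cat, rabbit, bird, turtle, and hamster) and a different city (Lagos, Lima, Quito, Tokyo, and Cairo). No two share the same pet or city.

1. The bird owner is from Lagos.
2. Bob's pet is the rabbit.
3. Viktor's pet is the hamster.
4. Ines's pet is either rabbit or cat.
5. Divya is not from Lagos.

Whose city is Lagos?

Omar

With clues 1–2, Bob is impossible for the one with city Lagos.
With clues 1–3, Viktor is impossible for the one with city Lagos.
With clues 1–4, Ines is impossible for the one with city Lagos.
With clues 1–5, Divya is impossible for the one with city Lagos.
That leaves Omar.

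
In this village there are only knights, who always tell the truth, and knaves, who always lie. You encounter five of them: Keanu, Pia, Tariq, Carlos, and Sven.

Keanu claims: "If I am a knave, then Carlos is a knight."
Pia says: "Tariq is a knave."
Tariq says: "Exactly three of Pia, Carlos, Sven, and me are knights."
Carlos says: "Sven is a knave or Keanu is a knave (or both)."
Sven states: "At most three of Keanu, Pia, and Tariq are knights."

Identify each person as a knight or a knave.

Regardless of anyone's role, Sven's statement is true, so Sven is a knight.
Consider Keanu. Suppose Keanu is a knave.
Then no assignment of the remaining roles makes every statement match its speaker's type — contradiction.
So Keanu is a knight.
With that fixed, Carlos's statement is false, so Carlos is a knave.
Consider Pia. Suppose Pia is a knave.
Then no assignment of the remaining roles makes every statement match its speaker's type — contradiction.
So Pia is a knight.
Consider Tariq. Suppose Tariq is a knight.
Then Pia's statement comes out false, contradicting Pia being a knight.
So Tariq is a knave.

Keanu: knight, Pia: knight, Tariq: knave, Carlos: knave, Sven: knight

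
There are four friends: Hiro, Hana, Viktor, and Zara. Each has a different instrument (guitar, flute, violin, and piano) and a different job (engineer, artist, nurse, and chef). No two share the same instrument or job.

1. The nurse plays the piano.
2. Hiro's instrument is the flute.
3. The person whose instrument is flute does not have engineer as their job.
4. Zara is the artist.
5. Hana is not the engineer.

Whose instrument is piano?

Hana

With clues 1–2, Hiro is impossible for the one with instrument piano.
With clues 1–4, Zara is impossible for the one with instrument piano.
With clues 1–5, Viktor is impossible for the one with instrument piano.
That leaves Hana.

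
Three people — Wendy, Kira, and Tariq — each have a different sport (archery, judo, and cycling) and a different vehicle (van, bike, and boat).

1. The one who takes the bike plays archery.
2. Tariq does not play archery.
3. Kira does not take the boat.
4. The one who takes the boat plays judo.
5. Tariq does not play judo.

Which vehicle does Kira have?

bike

With clues 1–3, boat is impossible for Kira's vehicle.
With clues 1–5, van is impossible for Kira's vehicle.
That leaves bike.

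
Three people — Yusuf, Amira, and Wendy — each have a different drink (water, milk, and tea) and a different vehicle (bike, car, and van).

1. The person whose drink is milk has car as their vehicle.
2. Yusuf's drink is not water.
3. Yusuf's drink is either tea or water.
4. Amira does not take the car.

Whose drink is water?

Amira

With clues 1–2, Yusuf is impossible for the one with drink water.
With clues 1–4, Wendy is impossible for the one with drink water.
That leaves Amira.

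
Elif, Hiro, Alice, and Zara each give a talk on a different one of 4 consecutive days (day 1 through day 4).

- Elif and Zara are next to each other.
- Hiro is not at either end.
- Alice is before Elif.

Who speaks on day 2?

With clues 1–2, Alice is ruled out for day 2.
With clues 1–3, Elif and Zara are ruled out for day 2.
So day 2 is Hiro.

Hiro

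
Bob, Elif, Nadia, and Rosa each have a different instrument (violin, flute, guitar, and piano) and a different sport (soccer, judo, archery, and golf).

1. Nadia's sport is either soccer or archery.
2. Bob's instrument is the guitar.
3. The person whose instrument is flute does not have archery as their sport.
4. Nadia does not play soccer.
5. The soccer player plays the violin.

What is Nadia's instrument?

piano

With clues 1–2, guitar is impossible for Nadia's instrument.
With clues 1–4, flute is impossible for Nadia's instrument.
With clues 1–5, violin is impossible for Nadia's instrument.
That leaves piano.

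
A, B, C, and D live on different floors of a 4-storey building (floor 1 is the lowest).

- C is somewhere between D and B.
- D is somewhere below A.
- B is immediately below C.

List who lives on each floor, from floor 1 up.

B, C, D, A

From clue 1: C is in {2,3}.
From clues 1–3: B → floor 1, C → floor 2, D → floor 3, A → floor 4.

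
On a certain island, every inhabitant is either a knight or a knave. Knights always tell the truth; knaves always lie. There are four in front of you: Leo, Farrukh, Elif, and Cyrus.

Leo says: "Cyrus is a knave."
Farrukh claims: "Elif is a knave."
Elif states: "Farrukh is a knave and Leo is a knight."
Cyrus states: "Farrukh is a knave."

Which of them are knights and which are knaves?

Leo: knight, Farrukh: knight, Elif: knave, Cyrus: knave

Consider Leo. Suppose Leo is a knave.
Then no assignment of the remaining roles makes every statement match its speaker's type — contradiction.
So Leo is a knight.
Consider Farrukh. Suppose Farrukh is a knave.
Then no assignment of the remaining roles makes every statement match its speaker's type — contradiction.
So Farrukh is a knight.
With that fixed, Elif's statement is false, so Elif is a knave.
With that fixed, Cyrus's statement is false, so Cyrus is a knave.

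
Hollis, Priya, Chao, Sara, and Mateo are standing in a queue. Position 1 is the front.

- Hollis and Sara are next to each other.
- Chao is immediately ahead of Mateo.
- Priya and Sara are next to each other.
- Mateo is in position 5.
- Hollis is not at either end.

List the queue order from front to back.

From clues 1–2: Priya is in {1,3,5}.
From clues 1–3: Chao is in {1,4}.
From clues 1–4: Sara → position 2, Chao → position 4, Mateo → position 5.
From clues 1–5: Priya → position 1, Hollis → position 3.

Priya, Sara, Hollis, Chao, Mateo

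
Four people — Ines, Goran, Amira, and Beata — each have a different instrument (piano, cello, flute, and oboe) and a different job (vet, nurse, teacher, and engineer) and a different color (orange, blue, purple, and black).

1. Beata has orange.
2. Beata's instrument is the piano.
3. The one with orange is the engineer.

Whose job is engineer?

With clues 1–3, Amira, Goran, and Ines are impossible for the one with job engineer.
That leaves Beata.

Beata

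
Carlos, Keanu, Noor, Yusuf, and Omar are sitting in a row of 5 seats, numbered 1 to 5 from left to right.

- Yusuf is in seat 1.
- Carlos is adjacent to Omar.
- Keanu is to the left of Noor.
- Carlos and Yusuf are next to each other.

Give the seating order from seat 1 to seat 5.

From clue 1: Yusuf → seat 1.
From clues 1–2: Carlos is in {2,3,4,5}.
From clues 1–3: Keanu is in {2,4}.
From clues 1–4: Carlos → seat 2, Omar → seat 3, Keanu → seat 4, Noor → seat 5.

Yusuf, Carlos, Omar, Keanu, Noor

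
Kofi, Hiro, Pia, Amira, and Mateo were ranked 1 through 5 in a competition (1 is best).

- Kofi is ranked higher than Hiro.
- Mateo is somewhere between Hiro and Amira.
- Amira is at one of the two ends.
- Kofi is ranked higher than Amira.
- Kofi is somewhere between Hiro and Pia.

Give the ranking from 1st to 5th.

Pia, Kofi, Hiro, Mateo, Amira

From clue 1: Kofi is in {1,2,3,4}.
From clues 1–2: Mateo is in {2,3,4}.
From clues 1–3: Amira is in {1,5}.
From clues 1–4: Amira → rank 5.
From clues 1–5: Pia → rank 1, Kofi → rank 2, Hiro → rank 3, Mateo → rank 4.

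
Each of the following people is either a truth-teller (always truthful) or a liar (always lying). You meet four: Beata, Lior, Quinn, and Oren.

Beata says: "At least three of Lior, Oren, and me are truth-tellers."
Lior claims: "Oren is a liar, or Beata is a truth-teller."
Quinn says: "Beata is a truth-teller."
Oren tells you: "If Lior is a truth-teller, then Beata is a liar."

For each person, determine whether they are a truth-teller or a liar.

Beata: liar, Lior: liar, Quinn: liar, Oren: truth-teller

Consider Beata. Suppose Beata is a truth-teller.
Then no assignment of the remaining roles makes every statement match its speaker's type — contradiction.
So Beata is a liar.
With that fixed, Quinn's statement is false, so Quinn is a liar.
With that fixed, Oren's statement is true, so Oren is a truth-teller.
With that fixed, Lior's statement is false, so Lior is a liar.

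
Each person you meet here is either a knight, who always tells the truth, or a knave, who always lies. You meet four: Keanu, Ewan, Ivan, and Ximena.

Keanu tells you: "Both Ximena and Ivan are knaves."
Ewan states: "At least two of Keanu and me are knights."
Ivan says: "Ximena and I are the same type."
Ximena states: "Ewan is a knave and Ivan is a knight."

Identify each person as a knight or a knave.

Consider Keanu. Suppose Keanu is a knight.
Then no assignment of the remaining roles makes every statement match its speaker's type — contradiction.
So Keanu is a knave.
With that fixed, Ewan's statement is false, so Ewan is a knave.
Consider Ivan. Suppose Ivan is a knave.
Then no assignment of the remaining roles makes every statement match its speaker's type — contradiction.
So Ivan is a knight.
With that fixed, Ximena's statement is true, so Ximena is a knight.

Keanu: knave, Ewan: knave, Ivan: knight, Ximena: knight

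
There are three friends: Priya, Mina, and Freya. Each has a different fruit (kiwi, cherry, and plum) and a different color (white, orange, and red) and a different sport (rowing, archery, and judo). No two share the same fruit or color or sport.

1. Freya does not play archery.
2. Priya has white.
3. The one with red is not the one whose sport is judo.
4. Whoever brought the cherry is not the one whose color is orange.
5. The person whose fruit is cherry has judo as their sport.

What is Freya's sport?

Clue 1 rules out archery for Freya's sport.
With clues 1–5, judo is impossible for Freya's sport.
That leaves rowing.

rowing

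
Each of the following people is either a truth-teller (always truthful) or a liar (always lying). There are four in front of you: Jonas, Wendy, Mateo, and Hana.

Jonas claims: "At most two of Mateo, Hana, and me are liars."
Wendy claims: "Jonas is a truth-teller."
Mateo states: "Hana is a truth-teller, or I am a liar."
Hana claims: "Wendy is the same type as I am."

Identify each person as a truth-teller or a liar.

Consider Jonas. Suppose Jonas is a liar.
Then no assignment of the remaining roles makes every statement match its speaker's type — contradiction.
So Jonas is a truth-teller.
With that fixed, Wendy's statement is true, so Wendy is a truth-teller.
Consider Mateo. Suppose Mateo is a liar.
Then Mateo's own statement would have to be false, but it can't be — contradiction.
So Mateo is a truth-teller.
Consider Hana. Suppose Hana is a liar.
Then Mateo's statement comes out false, contradicting Mateo being a truth-teller.
So Hana is a truth-teller.

Jonas: truth-teller, Wendy: truth-teller, Mateo: truth-teller, Hana: truth-teller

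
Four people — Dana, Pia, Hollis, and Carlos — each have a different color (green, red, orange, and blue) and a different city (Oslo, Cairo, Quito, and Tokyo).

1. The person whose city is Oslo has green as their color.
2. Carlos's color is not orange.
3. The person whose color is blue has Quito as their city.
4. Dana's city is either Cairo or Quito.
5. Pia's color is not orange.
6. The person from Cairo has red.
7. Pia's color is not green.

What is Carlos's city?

With clues 1–6, Tokyo is impossible for Carlos's city.
With clues 1–7, Cairo and Quito are impossible for Carlos's city.
That leaves Oslo.

Oslo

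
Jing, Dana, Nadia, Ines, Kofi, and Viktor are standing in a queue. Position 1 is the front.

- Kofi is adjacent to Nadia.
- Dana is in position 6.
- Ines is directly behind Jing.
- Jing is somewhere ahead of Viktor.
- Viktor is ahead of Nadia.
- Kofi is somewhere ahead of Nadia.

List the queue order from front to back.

From clues 1–2: Dana → position 6.
From clues 1–3: Viktor is in {1,3,5}.
From clues 1–4: Jing is in {1,3}.
From clues 1–5: Jing → position 1, Ines → position 2, Viktor → position 3.
From clues 1–6: Kofi → position 4, Nadia → position 5.

Jing, Ines, Viktor, Kofi, Nadia, Dana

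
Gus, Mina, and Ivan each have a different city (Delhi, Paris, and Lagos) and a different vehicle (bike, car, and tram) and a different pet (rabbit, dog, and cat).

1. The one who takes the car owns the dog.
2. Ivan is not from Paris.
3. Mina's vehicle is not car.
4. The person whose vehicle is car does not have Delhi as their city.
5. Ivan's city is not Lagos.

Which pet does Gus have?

With clues 1–5, cat and rabbit are impossible for Gus's pet.
That leaves dog.

dog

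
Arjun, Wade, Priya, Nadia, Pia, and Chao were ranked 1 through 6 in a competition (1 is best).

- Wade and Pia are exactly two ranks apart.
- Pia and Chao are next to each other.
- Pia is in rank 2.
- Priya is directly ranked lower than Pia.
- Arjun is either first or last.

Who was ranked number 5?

Nadia

With clues 1–3, Chao, Pia, and Wade are ruled out for rank 5.
With clues 1–4, Priya is ruled out for rank 5.
With clues 1–5, Arjun is ruled out for rank 5.
So rank 5 is Nadia.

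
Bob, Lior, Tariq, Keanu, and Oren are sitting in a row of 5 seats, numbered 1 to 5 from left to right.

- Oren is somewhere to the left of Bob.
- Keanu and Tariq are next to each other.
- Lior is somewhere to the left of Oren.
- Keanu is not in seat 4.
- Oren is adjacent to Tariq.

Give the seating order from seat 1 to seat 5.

Lior, Keanu, Tariq, Oren, Bob

From clue 1: Bob is in {2,3,4,5}.
From clues 1–3: Bob is in {3,5}.
From clues 1–5: Lior → seat 1, Keanu → seat 2, Tariq → seat 3, Oren → seat 4, Bob → seat 5.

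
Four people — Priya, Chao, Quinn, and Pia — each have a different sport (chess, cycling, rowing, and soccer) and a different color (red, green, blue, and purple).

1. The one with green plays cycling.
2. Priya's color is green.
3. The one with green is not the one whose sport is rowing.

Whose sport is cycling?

With clues 1–2, Chao, Pia, and Quinn are impossible for the one with sport cycling.
That leaves Priya.

Priya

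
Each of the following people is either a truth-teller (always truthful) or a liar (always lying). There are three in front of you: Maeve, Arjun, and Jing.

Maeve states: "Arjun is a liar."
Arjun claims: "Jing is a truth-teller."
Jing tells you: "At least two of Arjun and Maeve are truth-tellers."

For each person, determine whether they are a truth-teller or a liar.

Maeve: truth-teller, Arjun: liar, Jing: liar

Consider Maeve. Suppose Maeve is a liar.
Then no assignment of the remaining roles makes every statement match its speaker's type — contradiction.
So Maeve is a truth-teller.
Consider Arjun. Suppose Arjun is a truth-teller.
Then Maeve's statement comes out false, contradicting Maeve being a truth-teller.
So Arjun is a liar.
With that fixed, Jing's statement is false, so Jing is a liar.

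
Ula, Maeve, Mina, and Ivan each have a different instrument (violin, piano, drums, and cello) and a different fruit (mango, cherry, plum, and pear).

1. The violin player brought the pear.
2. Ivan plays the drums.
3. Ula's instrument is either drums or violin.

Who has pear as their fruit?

Ula

With clues 1–2, Ivan is impossible for the one with fruit pear.
With clues 1–3, Maeve and Mina are impossible for the one with fruit pear.
That leaves Ula.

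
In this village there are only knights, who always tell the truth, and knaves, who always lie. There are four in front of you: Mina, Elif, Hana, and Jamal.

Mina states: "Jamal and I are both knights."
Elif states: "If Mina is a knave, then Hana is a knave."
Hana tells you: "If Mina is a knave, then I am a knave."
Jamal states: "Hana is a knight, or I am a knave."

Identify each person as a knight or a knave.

Consider Mina. Suppose Mina is a knave.
Then whichever role Hana has, Hana's statement has the wrong truth value — contradiction.
So Mina is a knight.
With that fixed, Elif's statement is true, so Elif is a knight.
With that fixed, Hana's statement is true, so Hana is a knight.
With that fixed, Jamal's statement is true, so Jamal is a knight.

Mina: knight, Elif: knight, Hana: knight, Jamal: knight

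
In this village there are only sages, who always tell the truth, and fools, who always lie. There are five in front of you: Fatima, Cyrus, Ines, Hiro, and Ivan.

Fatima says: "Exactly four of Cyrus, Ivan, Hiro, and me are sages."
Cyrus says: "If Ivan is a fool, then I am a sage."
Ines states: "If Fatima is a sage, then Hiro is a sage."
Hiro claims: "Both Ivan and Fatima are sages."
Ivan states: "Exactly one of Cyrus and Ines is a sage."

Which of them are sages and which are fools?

Consider Fatima. Suppose Fatima is a sage.
Then no assignment of the remaining roles makes every statement match its speaker's type — contradiction.
So Fatima is a fool.
With that fixed, Ines's statement is true, so Ines is a sage.
With that fixed, Hiro's statement is false, so Hiro is a fool.
Consider Cyrus. Suppose Cyrus is a fool.
Then no assignment of the remaining roles makes every statement match its speaker's type — contradiction.
So Cyrus is a sage.
With that fixed, Ivan's statement is false, so Ivan is a fool.

Fatima: fool, Cyrus: sage, Ines: sage, Hiro: fool, Ivan: fool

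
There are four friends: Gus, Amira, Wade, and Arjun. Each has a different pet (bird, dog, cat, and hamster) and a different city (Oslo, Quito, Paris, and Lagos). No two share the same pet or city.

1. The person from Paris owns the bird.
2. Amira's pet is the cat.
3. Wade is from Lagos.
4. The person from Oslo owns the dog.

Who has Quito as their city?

Amira

With clues 1–3, Wade is impossible for the one with city Quito.
With clues 1–4, Arjun and Gus are impossible for the one with city Quito.
That leaves Amira.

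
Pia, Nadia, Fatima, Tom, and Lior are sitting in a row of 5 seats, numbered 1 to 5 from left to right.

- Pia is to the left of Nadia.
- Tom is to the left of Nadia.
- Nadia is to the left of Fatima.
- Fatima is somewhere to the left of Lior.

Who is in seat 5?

With clue 1, Pia is ruled out for seat 5.
With clues 1–2, Tom is ruled out for seat 5.
With clues 1–3, Nadia is ruled out for seat 5.
With clues 1–4, Fatima is ruled out for seat 5.
So seat 5 is Lior.

Lior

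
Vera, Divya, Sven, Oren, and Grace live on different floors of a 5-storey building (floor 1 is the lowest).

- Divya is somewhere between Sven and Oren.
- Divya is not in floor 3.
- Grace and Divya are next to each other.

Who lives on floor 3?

Grace

With clues 1–2, Divya is ruled out for floor 3.
With clues 1–3, Oren, Sven, and Vera are ruled out for floor 3.
So floor 3 is Grace.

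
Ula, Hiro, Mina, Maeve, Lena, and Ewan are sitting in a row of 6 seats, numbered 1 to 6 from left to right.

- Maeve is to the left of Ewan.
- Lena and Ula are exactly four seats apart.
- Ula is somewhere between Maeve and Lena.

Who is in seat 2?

With clues 1–2, Ewan is ruled out for seat 2.
With clues 1–3, Hiro, Lena, Maeve, and Mina are ruled out for seat 2.
So seat 2 is Ula.

Ula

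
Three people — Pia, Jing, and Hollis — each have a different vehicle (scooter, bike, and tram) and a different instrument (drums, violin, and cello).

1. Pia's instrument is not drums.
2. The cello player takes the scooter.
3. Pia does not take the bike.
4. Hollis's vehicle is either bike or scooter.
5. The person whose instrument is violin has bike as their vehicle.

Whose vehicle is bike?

With clues 1–3, Pia is impossible for the one with vehicle bike.
With clues 1–5, Jing is impossible for the one with vehicle bike.
That leaves Hollis.

Hollis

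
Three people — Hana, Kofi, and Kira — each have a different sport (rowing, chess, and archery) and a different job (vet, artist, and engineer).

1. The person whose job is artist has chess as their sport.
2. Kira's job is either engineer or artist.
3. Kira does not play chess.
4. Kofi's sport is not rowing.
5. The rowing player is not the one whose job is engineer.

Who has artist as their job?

With clues 1–3, Kira is impossible for the one with job artist.
With clues 1–5, Hana is impossible for the one with job artist.
That leaves Kofi.

Kofi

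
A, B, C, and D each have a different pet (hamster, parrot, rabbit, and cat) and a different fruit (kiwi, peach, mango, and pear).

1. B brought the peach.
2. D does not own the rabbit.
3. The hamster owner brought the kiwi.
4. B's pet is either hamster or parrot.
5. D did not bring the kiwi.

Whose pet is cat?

With clues 1–4, B is impossible for the one with pet cat.
With clues 1–5, A and C are impossible for the one with pet cat.
That leaves D.

D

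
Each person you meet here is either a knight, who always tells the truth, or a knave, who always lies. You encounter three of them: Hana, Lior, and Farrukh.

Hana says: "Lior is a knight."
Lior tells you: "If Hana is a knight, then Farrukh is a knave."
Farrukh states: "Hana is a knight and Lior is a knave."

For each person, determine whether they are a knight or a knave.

Hana: knight, Lior: knight, Farrukh: knave

Consider Hana. Suppose Hana is a knave.
Then no assignment of the remaining roles makes every statement match its speaker's type — contradiction.
So Hana is a knight.
Consider Lior. Suppose Lior is a knave.
Then Hana's statement comes out false, contradicting Hana being a knight.
So Lior is a knight.
With that fixed, Farrukh's statement is false, so Farrukh is a knave.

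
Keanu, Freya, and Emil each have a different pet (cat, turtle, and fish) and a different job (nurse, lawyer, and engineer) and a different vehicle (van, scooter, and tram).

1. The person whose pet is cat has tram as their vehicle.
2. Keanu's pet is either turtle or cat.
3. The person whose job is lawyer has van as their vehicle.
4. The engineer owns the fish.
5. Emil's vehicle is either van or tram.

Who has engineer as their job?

With clues 1–4, Keanu is impossible for the one with job engineer.
With clues 1–5, Emil is impossible for the one with job engineer.
That leaves Freya.

Freya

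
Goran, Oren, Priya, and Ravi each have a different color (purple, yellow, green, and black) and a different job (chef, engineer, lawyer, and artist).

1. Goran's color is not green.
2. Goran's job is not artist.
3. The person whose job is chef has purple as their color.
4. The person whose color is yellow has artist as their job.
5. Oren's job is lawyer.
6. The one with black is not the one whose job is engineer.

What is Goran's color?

purple

Clue 1 rules out green for Goran's color.
With clues 1–4, yellow is impossible for Goran's color.
With clues 1–6, black is impossible for Goran's color.
That leaves purple.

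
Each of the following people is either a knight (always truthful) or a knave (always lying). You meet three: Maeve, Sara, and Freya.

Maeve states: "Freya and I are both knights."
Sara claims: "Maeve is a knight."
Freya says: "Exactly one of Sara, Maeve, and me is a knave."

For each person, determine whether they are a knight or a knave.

Maeve: knave, Sara: knave, Freya: knave

Consider Maeve. Suppose Maeve is a knight.
Then no assignment of the remaining roles makes every statement match its speaker's type — contradiction.
So Maeve is a knave.
With that fixed, Sara's statement is false, so Sara is a knave.
With that fixed, Freya's statement is false, so Freya is a knave.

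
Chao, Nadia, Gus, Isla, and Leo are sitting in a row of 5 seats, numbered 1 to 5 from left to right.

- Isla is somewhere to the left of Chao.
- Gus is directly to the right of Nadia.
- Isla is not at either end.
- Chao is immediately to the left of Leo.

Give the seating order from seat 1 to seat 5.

From clue 1: Chao is in {2,3,4,5}.
From clues 1–3: Chao is in {3,4,5}.
From clues 1–4: Nadia → seat 1, Gus → seat 2, Isla → seat 3, Chao → seat 4, Leo → seat 5.

Nadia, Gus, Isla, Chao, Leo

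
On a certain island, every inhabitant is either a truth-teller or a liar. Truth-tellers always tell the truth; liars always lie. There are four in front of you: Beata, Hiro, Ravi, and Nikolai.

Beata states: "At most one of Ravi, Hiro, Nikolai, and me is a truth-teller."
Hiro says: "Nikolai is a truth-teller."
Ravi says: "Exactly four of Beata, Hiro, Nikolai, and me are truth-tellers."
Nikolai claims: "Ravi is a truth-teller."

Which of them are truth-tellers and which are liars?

Consider Beata. Suppose Beata is a liar.
Then no assignment of the remaining roles makes every statement match its speaker's type — contradiction.
So Beata is a truth-teller.
Consider Hiro. Suppose Hiro is a truth-teller.
Then Beata's statement comes out false, contradicting Beata being a truth-teller.
So Hiro is a liar.
With that fixed, Ravi's statement is false, so Ravi is a liar.
With that fixed, Nikolai's statement is false, so Nikolai is a liar.

Beata: truth-teller, Hiro: liar, Ravi: liar, Nikolai: liar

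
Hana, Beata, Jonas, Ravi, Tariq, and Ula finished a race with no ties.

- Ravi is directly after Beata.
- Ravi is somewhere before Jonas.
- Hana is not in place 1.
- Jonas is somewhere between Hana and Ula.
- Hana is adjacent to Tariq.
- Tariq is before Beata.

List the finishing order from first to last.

Tariq, Hana, Beata, Ravi, Jonas, Ula

From clue 1: Beata is in {1,2,3,4,5}.
From clues 1–2: Beata is in {1,2,3,4}.
From clues 1–4: Jonas is in {4,5}.
From clues 1–6: Tariq → place 1, Hana → place 2, Beata → place 3, Ravi → place 4, Jonas → place 5, Ula → place 6.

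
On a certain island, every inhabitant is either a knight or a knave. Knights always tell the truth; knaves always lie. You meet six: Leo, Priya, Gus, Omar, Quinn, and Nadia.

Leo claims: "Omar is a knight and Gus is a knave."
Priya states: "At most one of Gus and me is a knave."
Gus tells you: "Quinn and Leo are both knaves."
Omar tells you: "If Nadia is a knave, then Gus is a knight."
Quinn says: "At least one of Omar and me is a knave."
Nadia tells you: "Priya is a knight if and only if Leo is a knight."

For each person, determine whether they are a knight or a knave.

Consider Leo. Suppose Leo is a knight.
Then no assignment of the remaining roles makes every statement match its speaker's type — contradiction.
So Leo is a knave.
Consider Priya. Suppose Priya is a knave.
Then no assignment of the remaining roles makes every statement match its speaker's type — contradiction.
So Priya is a knight.
With that fixed, Nadia's statement is false, so Nadia is a knave.
Consider Gus. Suppose Gus is a knight.
Then no assignment of the remaining roles makes every statement match its speaker's type — contradiction.
So Gus is a knave.
With that fixed, Omar's statement is false, so Omar is a knave.
With that fixed, Quinn's statement is true, so Quinn is a knight.

Leo: knave, Priya: knight, Gus: knave, Omar: knave, Quinn: knight, Nadia: knave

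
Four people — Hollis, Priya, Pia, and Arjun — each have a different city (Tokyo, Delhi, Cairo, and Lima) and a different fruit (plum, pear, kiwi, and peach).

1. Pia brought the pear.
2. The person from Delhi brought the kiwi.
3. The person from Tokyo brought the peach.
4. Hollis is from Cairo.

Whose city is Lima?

With clues 1–4, Arjun, Hollis, and Priya are impossible for the one with city Lima.
That leaves Pia.

Pia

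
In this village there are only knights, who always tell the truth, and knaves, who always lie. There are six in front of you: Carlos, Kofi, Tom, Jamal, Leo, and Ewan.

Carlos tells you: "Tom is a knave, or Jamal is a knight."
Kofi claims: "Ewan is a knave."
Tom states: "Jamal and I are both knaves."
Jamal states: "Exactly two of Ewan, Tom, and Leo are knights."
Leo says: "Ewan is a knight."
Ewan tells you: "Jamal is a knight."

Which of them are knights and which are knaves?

Consider Carlos. Suppose Carlos is a knave.
Then no assignment of the remaining roles makes every statement match its speaker's type — contradiction.
So Carlos is a knight.
Consider Kofi. Suppose Kofi is a knight.
Then no assignment of the remaining roles makes every statement match its speaker's type — contradiction.
So Kofi is a knave.
Consider Tom. Suppose Tom is a knight.
Then Tom's own statement would have to be true, but it can't be — contradiction.
So Tom is a knave.
Consider Jamal. Suppose Jamal is a knave.
Then Tom's statement comes out true, contradicting Tom being a knave.
So Jamal is a knight.
With that fixed, Ewan's statement is true, so Ewan is a knight.
With that fixed, Leo's statement is true, so Leo is a knight.

Carlos: knight, Kofi: knave, Tom: knave, Jamal: knight, Leo: knight, Ewan: knight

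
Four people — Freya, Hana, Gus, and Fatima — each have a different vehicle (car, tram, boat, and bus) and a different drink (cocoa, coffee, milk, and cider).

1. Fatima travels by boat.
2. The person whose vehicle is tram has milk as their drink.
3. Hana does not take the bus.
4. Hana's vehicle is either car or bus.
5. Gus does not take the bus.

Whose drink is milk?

With clues 1–2, Fatima is impossible for the one with drink milk.
With clues 1–4, Hana is impossible for the one with drink milk.
With clues 1–5, Freya is impossible for the one with drink milk.
That leaves Gus.

Gus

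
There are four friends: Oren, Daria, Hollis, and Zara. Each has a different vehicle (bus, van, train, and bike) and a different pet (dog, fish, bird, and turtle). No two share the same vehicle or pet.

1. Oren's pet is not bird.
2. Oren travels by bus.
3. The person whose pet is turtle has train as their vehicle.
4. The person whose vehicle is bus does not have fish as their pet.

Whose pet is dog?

Oren

With clues 1–4, Daria, Hollis, and Zara are impossible for the one with pet dog.
That leaves Oren.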